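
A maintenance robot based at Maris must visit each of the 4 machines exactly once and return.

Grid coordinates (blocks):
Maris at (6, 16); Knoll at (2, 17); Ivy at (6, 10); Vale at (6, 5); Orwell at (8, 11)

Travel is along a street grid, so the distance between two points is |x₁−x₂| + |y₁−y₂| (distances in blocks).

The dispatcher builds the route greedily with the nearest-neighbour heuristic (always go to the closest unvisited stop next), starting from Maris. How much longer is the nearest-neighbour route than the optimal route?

From Maris: Knoll=5, Ivy=6, Orwell=7, Vale=11 → choose Knoll (5).
From Knoll: Ivy=11, Orwell=12, Vale=16 → choose Ivy (11).
From Ivy: Orwell=3, Vale=5 → choose Orwell (3).
From Orwell: Vale=8 → choose Vale (8).
NN route Maris → Knoll → Ivy → Orwell → Vale → Maris costs 38.
Optimal: Maris → Knoll → Ivy → Vale → Orwell → Maris costs 36 (by enumerating all 12 distinct tours).
Excess = 38 − 36 = 2.

Excess over optimum: 2 blocks.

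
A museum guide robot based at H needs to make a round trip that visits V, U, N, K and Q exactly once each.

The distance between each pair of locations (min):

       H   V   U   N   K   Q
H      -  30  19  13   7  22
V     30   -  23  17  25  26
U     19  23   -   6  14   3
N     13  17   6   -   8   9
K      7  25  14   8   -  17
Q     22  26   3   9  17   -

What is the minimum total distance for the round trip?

80 min — the shortest possible round trip.

With 5 stops there are 5!/2 = 60 distinct round trips (a route and its reverse cost the same).
H→V→U→N→K→Q→H: 30+23+6+8+17+22 = 106
H→V→U→N→Q→K→H: 30+23+6+9+17+7 = 92
H→V→U→K→N→Q→H: 30+23+14+8+9+22 = 106
H→V→U→K→Q→N→H: 30+23+14+17+9+13 = 106
H→V→U→Q→N→K→H: 30+23+3+9+8+7 = 80
H→V→U→Q→K→N→H: 30+23+3+17+8+13 = 94
H→V→N→U→K→Q→H: 30+17+6+14+17+22 = 106
H→V→N→U→Q→K→H: 30+17+6+3+17+7 = 80
H→V→N→K→U→Q→H: 30+17+8+14+3+22 = 94
H→V→N→K→Q→U→H: 30+17+8+17+3+19 = 94
H→V→N→Q→U→K→H: 30+17+9+3+14+7 = 80
H→V→N→Q→K→U→H: 30+17+9+17+14+19 = 106
H→V→K→U→N→Q→H: 30+25+14+6+9+22 = 106
H→V→K→U→Q→N→H: 30+25+14+3+9+13 = 94
… (46 more)
The minimum is 80.
One optimal route: H → V → U → Q → N → K → H (or its reverse).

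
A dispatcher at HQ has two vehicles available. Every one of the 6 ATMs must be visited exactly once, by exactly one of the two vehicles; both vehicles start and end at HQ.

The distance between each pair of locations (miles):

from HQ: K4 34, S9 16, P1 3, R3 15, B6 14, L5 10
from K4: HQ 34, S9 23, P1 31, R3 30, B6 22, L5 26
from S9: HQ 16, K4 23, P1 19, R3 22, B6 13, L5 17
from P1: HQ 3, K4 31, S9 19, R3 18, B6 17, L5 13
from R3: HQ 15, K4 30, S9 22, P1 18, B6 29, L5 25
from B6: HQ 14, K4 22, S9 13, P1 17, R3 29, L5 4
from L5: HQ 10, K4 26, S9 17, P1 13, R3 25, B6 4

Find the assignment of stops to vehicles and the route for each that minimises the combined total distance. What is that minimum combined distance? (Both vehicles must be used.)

Check every non-empty split of the stops between the two vehicles; for each half take its own optimal tour:
  {K4} + {S9, P1, R3, B6, L5}: 68 + 70 = 138
  {S9} + {K4, P1, R3, B6, L5}: 32 + 87 = 119
  {K4, S9} + {P1, R3, B6, L5}: 73 + 64 = 137
  {P1} + {K4, S9, R3, B6, L5}: 6 + 95 = 101
  {K4, P1} + {S9, R3, B6, L5}: 68 + 64 = 132
  {S9, P1} + {K4, R3, B6, L5}: 38 + 81 = 119
  … (31 splits in total)
Best: vehicle 1 HQ → P1 → HQ = 6; vehicle 2 HQ → R3 → K4 → S9 → B6 → L5 → HQ = 95; combined 101.

101 miles — the smallest possible combined total.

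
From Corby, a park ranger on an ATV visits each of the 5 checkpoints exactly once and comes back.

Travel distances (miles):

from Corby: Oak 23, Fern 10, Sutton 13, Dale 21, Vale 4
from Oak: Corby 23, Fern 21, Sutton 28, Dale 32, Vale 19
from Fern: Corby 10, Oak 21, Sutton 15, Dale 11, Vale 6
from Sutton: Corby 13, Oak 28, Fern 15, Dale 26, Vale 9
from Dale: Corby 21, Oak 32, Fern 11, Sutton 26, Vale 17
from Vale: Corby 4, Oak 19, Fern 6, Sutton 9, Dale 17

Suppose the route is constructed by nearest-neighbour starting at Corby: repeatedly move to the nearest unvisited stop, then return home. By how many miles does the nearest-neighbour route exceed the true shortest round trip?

Excess over optimum: 4 miles.

Corby: Vale=4, Fern=10, Sutton=13, Dale=21, Oak=23 ⇒ Vale
Vale: Fern=6, Sutton=9, Dale=17, Oak=19 ⇒ Fern
Fern: Dale=11, Sutton=15, Oak=21 ⇒ Dale
Dale: Sutton=26, Oak=32 ⇒ Sutton
Sutton: Oak=28 ⇒ Oak
NN route Corby → Vale → Fern → Dale → Sutton → Oak → Corby costs 98.
Optimal: Corby → Oak → Fern → Dale → Sutton → Vale → Corby costs 94 (by enumerating all 60 distinct tours).
Excess = 98 − 94 = 4.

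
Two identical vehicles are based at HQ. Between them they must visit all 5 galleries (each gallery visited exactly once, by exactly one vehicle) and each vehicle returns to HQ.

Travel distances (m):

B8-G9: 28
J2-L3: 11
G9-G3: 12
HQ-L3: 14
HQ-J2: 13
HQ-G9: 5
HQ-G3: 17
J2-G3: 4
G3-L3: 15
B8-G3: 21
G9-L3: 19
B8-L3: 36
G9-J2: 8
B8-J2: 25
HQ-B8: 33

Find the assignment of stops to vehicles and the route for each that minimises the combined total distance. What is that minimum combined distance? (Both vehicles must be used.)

There are 2^4 − 1 = 15 ways to divide the 5 stops into two non-empty groups. For each, the best each vehicle can do is its own shortest tour through its group:
  {B8} + {G9, J2, G3, L3}: 66 + 46 = 112
  {G9} + {B8, J2, G3, L3}: 10 + 83 = 93
  {B8, G9} + {J2, G3, L3}: 66 + 46 = 112
  {J2} + {B8, G9, G3, L3}: 26 + 83 = 109
  {B8, J2} + {G9, G3, L3}: 71 + 46 = 117
  {G9, J2} + {B8, G3, L3}: 26 + 83 = 109
  … (15 splits in total)
Best: vehicle 1 HQ → G9 → HQ = 10; vehicle 2 HQ → B8 → G3 → J2 → L3 → HQ = 83; combined 93.

93 m — the smallest possible combined total.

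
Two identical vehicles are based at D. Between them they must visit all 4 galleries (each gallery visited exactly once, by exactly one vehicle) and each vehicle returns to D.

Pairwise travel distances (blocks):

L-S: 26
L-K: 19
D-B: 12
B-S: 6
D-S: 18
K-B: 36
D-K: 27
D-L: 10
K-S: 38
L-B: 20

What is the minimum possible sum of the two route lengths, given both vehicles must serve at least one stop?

Try each way of splitting the stops between the two vehicles (each non-empty) and, for each split, find the best tour for each vehicle:
  {L} + {K, B, S}: 20 + 83 = 103
  {K} + {L, B, S}: 54 + 54 = 108
  {L, K} + {B, S}: 56 + 36 = 92
  {B} + {L, K, S}: 24 + 85 = 109
  {L, B} + {K, S}: 42 + 83 = 125
  {K, B} + {L, S}: 75 + 54 = 129
  … (7 splits in total)
Best: vehicle 1 D → L → K → D = 56; vehicle 2 D → B → S → D = 36; combined 92.

92 blocks — the smallest possible combined total.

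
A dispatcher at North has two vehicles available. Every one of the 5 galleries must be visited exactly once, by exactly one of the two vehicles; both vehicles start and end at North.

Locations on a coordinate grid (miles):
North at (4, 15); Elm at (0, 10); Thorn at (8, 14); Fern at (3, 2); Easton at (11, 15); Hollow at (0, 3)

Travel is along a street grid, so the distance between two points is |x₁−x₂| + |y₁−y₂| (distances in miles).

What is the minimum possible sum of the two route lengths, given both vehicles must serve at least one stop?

50 miles — the smallest possible combined total.

Try each way of splitting the stops between the two vehicles (each non-empty) and, for each split, find the best tour for each vehicle:
  {Elm} + {Thorn, Fern, Easton, Hollow}: 18 + 48 = 66
  {Thorn} + {Elm, Fern, Easton, Hollow}: 10 + 48 = 58
  {Elm, Thorn} + {Fern, Easton, Hollow}: 26 + 48 = 74
  {Fern} + {Elm, Thorn, Easton, Hollow}: 28 + 46 = 74
  {Elm, Fern} + {Thorn, Easton, Hollow}: 34 + 46 = 80
  {Thorn, Fern} + {Elm, Easton, Hollow}: 36 + 46 = 82
  … (15 splits in total)
  {Thorn, Easton} + {Elm, Fern, Hollow}: 16 + 34 = 50  ← best
Best: vehicle 1 North → Thorn → Easton → North = 16; vehicle 2 North → Elm → Hollow → Fern → North = 34; combined 50.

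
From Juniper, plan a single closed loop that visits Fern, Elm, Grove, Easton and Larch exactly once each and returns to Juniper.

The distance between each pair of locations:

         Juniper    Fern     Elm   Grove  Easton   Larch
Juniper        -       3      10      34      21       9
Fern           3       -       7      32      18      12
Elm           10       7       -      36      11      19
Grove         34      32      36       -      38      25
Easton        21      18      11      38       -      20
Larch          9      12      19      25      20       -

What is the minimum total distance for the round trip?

93 — the shortest possible round trip.

With 5 stops there are 5!/2 = 60 distinct round trips (a route and its reverse cost the same).
Juniper→Fern→Elm→Grove→Easton→Larch→Juniper: 3+7+36+38+20+9 = 113
Juniper→Fern→Elm→Grove→Larch→Easton→Juniper: 3+7+36+25+20+21 = 112
Juniper→Fern→Elm→Easton→Grove→Larch→Juniper: 3+7+11+38+25+9 = 93
Juniper→Fern→Elm→Easton→Larch→Grove→Juniper: 3+7+11+20+25+34 = 100
Juniper→Fern→Elm→Larch→Grove→Easton→Juniper: 3+7+19+25+38+21 = 113
Juniper→Fern→Elm→Larch→Easton→Grove→Juniper: 3+7+19+20+38+34 = 121
Juniper→Fern→Grove→Elm→Easton→Larch→Juniper: 3+32+36+11+20+9 = 111
Juniper→Fern→Grove→Elm→Larch→Easton→Juniper: 3+32+36+19+20+21 = 131
Juniper→Fern→Grove→Easton→Elm→Larch→Juniper: 3+32+38+11+19+9 = 112
Juniper→Fern→Grove→Easton→Larch→Elm→Juniper: 3+32+38+20+19+10 = 122
Juniper→Fern→Grove→Larch→Elm→Easton→Juniper: 3+32+25+19+11+21 = 111
Juniper→Fern→Grove→Larch→Easton→Elm→Juniper: 3+32+25+20+11+10 = 101
Juniper→Fern→Easton→Elm→Grove→Larch→Juniper: 3+18+11+36+25+9 = 102
Juniper→Fern→Easton→Elm→Larch→Grove→Juniper: 3+18+11+19+25+34 = 110
… (46 more)
The minimum is 93.
One optimal route: Juniper → Fern → Elm → Easton → Grove → Larch → Juniper (or its reverse).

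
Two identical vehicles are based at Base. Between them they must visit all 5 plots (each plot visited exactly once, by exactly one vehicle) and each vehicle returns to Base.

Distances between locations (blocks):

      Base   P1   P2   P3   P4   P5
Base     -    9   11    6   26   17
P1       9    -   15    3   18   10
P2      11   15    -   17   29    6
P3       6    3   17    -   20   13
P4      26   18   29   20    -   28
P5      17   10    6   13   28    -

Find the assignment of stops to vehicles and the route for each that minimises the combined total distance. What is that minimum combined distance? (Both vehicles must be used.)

Try each way of splitting the stops between the two vehicles (each non-empty) and, for each split, find the best tour for each vehicle:
  {P1} + {P2, P3, P4, P5}: 18 + 71 = 89
  {P2} + {P1, P3, P4, P5}: 22 + 71 = 93
  {P1, P2} + {P3, P4, P5}: 35 + 71 = 106
  {P3} + {P1, P2, P4, P5}: 12 + 71 = 83
  {P1, P3} + {P2, P4, P5}: 18 + 71 = 89
  {P2, P3} + {P1, P4, P5}: 34 + 71 = 105
  … (15 splits in total)
Best: vehicle 1 Base → P3 → Base = 12; vehicle 2 Base → P2 → P5 → P1 → P4 → Base = 71; combined 83.

Minimum combined distance: 83 blocks.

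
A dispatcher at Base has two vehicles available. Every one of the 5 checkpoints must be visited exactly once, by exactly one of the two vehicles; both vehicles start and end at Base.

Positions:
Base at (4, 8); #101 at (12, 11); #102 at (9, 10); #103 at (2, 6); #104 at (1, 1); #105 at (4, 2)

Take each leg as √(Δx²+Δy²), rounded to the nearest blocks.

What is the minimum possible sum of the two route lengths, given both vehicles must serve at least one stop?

Minimum combined distance: 34 blocks.

Check every non-empty split of the stops between the two vehicles; for each half take its own optimal tour:
  {#101} + {#102, #103, #104, #105}: 18 + 25 = 43
  {#102} + {#101, #103, #104, #105}: 10 + 32 = 42
  {#101, #102} + {#103, #104, #105}: 17 + 17 = 34
  {#103} + {#101, #102, #104, #105}: 6 + 31 = 37
  {#101, #103} + {#102, #104, #105}: 23 + 25 = 48
  {#102, #103} + {#101, #104, #105}: 16 + 32 = 48
  … (15 splits in total)
Best: vehicle 1 Base → #101 → #102 → Base = 17; vehicle 2 Base → #103 → #104 → #105 → Base = 17; combined 34.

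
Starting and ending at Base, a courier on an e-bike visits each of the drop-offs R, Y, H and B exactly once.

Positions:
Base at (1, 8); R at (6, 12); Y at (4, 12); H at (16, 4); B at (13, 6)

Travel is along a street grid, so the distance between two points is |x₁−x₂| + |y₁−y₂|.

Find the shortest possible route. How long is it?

There are 12 distinct closed tours to check (reversals are equivalent).
Base-R-Y-H-B-Base: 9+2+20+5+14 = 50
Base-R-Y-B-H-Base: 9+2+15+5+19 = 50
Base-R-H-Y-B-Base: 9+18+20+15+14 = 76
Base-R-H-B-Y-Base: 9+18+5+15+7 = 54
Base-R-B-Y-H-Base: 9+13+15+20+19 = 76
Base-R-B-H-Y-Base: 9+13+5+20+7 = 54
Base-Y-R-H-B-Base: 7+2+18+5+14 = 46
Base-Y-R-B-H-Base: 7+2+13+5+19 = 46
Base-Y-H-R-B-Base: 7+20+18+13+14 = 72
Base-Y-B-R-H-Base: 7+15+13+18+19 = 72
Base-H-R-Y-B-Base: 19+18+2+15+14 = 68
Base-H-Y-R-B-Base: 19+20+2+13+14 = 68
The minimum is 46.
One optimal route: Base → Y → R → H → B → Base (or its reverse).

Shortest round trip = 46.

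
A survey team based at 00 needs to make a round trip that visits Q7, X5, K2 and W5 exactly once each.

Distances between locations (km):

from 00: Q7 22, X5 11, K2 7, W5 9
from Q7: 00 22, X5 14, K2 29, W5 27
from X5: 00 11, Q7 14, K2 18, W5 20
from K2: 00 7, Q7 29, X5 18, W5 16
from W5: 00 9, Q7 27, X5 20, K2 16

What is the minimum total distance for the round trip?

75 km — the shortest possible round trip.

00→Q7→X5→K2→W5→00: 22+14+18+16+9 = 79
00→Q7→X5→W5→K2→00: 22+14+20+16+7 = 79
00→Q7→K2→X5→W5→00: 22+29+18+20+9 = 98
00→Q7→K2→W5→X5→00: 22+29+16+20+11 = 98
00→Q7→W5→X5→K2→00: 22+27+20+18+7 = 94
00→Q7→W5→K2→X5→00: 22+27+16+18+11 = 94
00→X5→Q7→K2→W5→00: 11+14+29+16+9 = 79
00→X5→Q7→W5→K2→00: 11+14+27+16+7 = 75
00→X5→K2→Q7→W5→00: 11+18+29+27+9 = 94
00→X5→W5→Q7→K2→00: 11+20+27+29+7 = 94
00→K2→Q7→X5→W5→00: 7+29+14+20+9 = 79
00→K2→X5→Q7→W5→00: 7+18+14+27+9 = 75
The minimum is 75.
One optimal route: 00 → X5 → Q7 → W5 → K2 → 00 (or its reverse).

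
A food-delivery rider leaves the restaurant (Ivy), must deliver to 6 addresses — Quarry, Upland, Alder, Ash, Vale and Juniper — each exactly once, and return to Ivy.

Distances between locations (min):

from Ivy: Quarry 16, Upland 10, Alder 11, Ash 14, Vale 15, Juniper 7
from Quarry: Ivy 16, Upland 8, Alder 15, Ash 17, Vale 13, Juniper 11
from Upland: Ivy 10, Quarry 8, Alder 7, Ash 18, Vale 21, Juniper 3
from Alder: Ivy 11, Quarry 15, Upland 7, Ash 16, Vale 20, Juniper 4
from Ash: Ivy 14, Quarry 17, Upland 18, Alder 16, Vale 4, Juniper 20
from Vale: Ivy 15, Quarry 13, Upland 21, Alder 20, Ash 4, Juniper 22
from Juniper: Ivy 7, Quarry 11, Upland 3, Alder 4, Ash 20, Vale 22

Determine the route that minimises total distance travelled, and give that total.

With 6 stops there are 6!/2 = 360 distinct round trips (a route and its reverse cost the same).
Ivy→Quarry→Upland→Alder→Ash→Vale→Juniper→Ivy: 16+8+7+16+4+22+7 = 80
Ivy→Quarry→Upland→Alder→Ash→Juniper→Vale→Ivy: 16+8+7+16+20+22+15 = 104
Ivy→Quarry→Upland→Alder→Vale→Ash→Juniper→Ivy: 16+8+7+20+4+20+7 = 82
Ivy→Quarry→Upland→Alder→Vale→Juniper→Ash→Ivy: 16+8+7+20+22+20+14 = 107
Ivy→Quarry→Upland→Alder→Juniper→Ash→Vale→Ivy: 16+8+7+4+20+4+15 = 74
Ivy→Quarry→Upland→Alder→Juniper→Vale→Ash→Ivy: 16+8+7+4+22+4+14 = 75
Ivy→Quarry→Upland→Ash→Alder→Vale→Juniper→Ivy: 16+8+18+16+20+22+7 = 107
Ivy→Quarry→Upland→Ash→Alder→Juniper→Vale→Ivy: 16+8+18+16+4+22+15 = 99
… (352 more)
Ivy→Alder→Juniper→Upland→Quarry→Vale→Ash→Ivy: 11+4+3+8+13+4+14 = 57  ← best
The minimum is 57.
One optimal route: Ivy → Alder → Juniper → Upland → Quarry → Vale → Ash → Ivy (or its reverse).

57 min — the shortest possible round trip.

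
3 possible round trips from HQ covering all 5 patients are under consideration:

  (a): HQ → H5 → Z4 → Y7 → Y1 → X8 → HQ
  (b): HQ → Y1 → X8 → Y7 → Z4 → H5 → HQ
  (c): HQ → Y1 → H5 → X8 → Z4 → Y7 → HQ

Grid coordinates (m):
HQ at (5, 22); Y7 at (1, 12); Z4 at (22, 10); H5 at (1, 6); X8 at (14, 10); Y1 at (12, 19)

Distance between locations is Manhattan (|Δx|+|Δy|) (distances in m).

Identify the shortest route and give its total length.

(a): 20 + 25 + 23 + 18 + 11 + 21 = 118
(b): 10 + 11 + 15 + 23 + 25 + 20 = 104
(c): 10 + 24 + 17 + 8 + 23 + 14 = 96

96 m — (c) is the shortest.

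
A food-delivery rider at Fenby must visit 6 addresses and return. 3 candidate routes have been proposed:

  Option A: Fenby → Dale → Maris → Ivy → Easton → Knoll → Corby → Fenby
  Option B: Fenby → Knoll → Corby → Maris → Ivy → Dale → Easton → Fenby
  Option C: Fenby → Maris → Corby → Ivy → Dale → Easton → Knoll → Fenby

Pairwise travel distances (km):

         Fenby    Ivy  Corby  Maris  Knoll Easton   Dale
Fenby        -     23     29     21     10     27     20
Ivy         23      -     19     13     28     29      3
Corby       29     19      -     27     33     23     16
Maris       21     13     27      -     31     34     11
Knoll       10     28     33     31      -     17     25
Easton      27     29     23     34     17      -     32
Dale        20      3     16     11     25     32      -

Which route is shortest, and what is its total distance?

Shortest is Option C, total 129 km.

Option A: 20 + 11 + 13 + 29 + 17 + 33 + 29 = 152
Option B: 10 + 33 + 27 + 13 + 3 + 32 + 27 = 145
Option C: 21 + 27 + 19 + 3 + 32 + 17 + 10 = 129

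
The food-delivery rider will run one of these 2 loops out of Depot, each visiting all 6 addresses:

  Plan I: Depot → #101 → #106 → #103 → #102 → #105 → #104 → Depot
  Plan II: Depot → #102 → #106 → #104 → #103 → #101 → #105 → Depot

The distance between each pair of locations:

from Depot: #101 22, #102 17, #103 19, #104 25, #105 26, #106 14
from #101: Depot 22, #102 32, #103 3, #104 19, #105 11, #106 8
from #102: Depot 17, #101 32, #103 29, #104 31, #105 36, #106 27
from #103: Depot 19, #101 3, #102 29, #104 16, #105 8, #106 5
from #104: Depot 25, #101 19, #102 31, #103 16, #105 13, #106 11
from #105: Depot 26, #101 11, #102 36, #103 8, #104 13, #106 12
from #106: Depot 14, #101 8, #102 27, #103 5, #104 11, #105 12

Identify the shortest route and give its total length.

Plan I: 22 + 8 + 5 + 29 + 36 + 13 + 25 = 138
Plan II: 17 + 27 + 11 + 16 + 3 + 11 + 26 = 111

Shortest is Plan II, total 111.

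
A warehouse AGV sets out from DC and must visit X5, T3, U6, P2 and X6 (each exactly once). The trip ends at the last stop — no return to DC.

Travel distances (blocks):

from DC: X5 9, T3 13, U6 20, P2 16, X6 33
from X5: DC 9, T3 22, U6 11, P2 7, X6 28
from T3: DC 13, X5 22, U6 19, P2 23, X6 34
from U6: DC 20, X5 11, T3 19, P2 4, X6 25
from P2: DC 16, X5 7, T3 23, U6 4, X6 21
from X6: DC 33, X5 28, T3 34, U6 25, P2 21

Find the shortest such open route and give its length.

There are 5! = 120 possible orderings.
DC - X5 - T3 - U6 - P2 - X6: 9+22+19+4+21 = 75
DC - X5 - T3 - U6 - X6 - P2: 9+22+19+25+21 = 96
DC - X5 - T3 - P2 - U6 - X6: 9+22+23+4+25 = 83
DC - X5 - T3 - P2 - X6 - U6: 9+22+23+21+25 = 100
DC - X5 - T3 - X6 - U6 - P2: 9+22+34+25+4 = 94
DC - X5 - T3 - X6 - P2 - U6: 9+22+34+21+4 = 90
DC - X5 - U6 - T3 - P2 - X6: 9+11+19+23+21 = 83
DC - X5 - U6 - T3 - X6 - P2: 9+11+19+34+21 = 94
DC - X5 - U6 - P2 - T3 - X6: 9+11+4+23+34 = 81
DC - X5 - U6 - P2 - X6 - T3: 9+11+4+21+34 = 79
DC - X5 - U6 - X6 - T3 - P2: 9+11+25+34+23 = 102
DC - X5 - U6 - X6 - P2 - T3: 9+11+25+21+23 = 89
DC - X5 - P2 - T3 - U6 - X6: 9+7+23+19+25 = 83
DC - X5 - P2 - T3 - X6 - U6: 9+7+23+34+25 = 98
… (106 more)
DC - T3 - X5 - U6 - P2 - X6: 13+22+11+4+21 = 71  ← best
The minimum is 71.
One shortest path: DC → T3 → X5 → U6 → P2 → X6.

Minimum one-way distance = 71 blocks.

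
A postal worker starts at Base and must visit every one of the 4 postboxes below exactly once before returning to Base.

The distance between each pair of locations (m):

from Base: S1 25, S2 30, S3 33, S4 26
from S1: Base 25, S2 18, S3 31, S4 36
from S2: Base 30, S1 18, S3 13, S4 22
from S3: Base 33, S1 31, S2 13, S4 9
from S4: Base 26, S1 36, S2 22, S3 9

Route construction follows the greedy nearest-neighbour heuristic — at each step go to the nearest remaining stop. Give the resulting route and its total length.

Base → [S1:25 / S4:26 / S2:30 / S3:33] → S1 (25)
S1 → [S2:18 / S3:31 / S4:36] → S2 (18)
S2 → [S3:13 / S4:22] → S3 (13)
S3 → [S4:9] → S4 (9)
Return S4→Base: 26.
Total = 25 + 18 + 13 + 9 + 26 = 91.

Total distance 91 m via the nearest-neighbour route Base → S1 → S2 → S3 → S4 → Base.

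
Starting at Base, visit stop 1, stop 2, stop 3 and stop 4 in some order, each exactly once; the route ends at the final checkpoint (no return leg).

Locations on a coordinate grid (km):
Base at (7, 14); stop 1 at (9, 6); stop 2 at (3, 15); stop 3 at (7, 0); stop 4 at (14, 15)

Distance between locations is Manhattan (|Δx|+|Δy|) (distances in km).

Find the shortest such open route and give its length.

There are 4! = 24 possible orderings.
Base → stop 1 → stop 2 → stop 3 → stop 4: 10+15+19+22 = 66
Base → stop 1 → stop 2 → stop 4 → stop 3: 10+15+11+22 = 58
Base → stop 1 → stop 3 → stop 2 → stop 4: 10+8+19+11 = 48
Base → stop 1 → stop 3 → stop 4 → stop 2: 10+8+22+11 = 51
Base → stop 1 → stop 4 → stop 2 → stop 3: 10+14+11+19 = 54
Base → stop 1 → stop 4 → stop 3 → stop 2: 10+14+22+19 = 65
Base → stop 2 → stop 1 → stop 3 → stop 4: 5+15+8+22 = 50
Base → stop 2 → stop 1 → stop 4 → stop 3: 5+15+14+22 = 56
Base → stop 2 → stop 3 → stop 1 → stop 4: 5+19+8+14 = 46
Base → stop 2 → stop 3 → stop 4 → stop 1: 5+19+22+14 = 60
Base → stop 2 → stop 4 → stop 1 → stop 3: 5+11+14+8 = 38
Base → stop 2 → stop 4 → stop 3 → stop 1: 5+11+22+8 = 46
Base → stop 3 → stop 1 → stop 2 → stop 4: 14+8+15+11 = 48
Base → stop 3 → stop 1 → stop 4 → stop 2: 14+8+14+11 = 47
… (10 more)
The minimum is 38.
One shortest path: Base → stop 2 → stop 4 → stop 1 → stop 3.

38 km — the minimum one-way total.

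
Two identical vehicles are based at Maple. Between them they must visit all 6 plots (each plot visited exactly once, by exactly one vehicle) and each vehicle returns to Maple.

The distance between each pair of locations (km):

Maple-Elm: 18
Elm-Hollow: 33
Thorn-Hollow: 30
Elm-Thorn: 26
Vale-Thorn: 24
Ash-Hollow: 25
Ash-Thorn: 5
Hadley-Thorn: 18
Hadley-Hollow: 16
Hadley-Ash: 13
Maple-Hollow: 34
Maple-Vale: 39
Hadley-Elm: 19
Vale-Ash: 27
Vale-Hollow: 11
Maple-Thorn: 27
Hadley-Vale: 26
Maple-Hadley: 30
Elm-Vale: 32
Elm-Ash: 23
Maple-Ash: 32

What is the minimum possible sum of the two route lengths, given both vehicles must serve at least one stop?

Check every non-empty split of the stops between the two vehicles; for each half take its own optimal tour:
  {Hadley} + {Elm, Vale, Ash, Thorn, Hollow}: 60 + 115 = 175
  {Elm} + {Hadley, Vale, Ash, Thorn, Hollow}: 36 + 111 = 147
  {Hadley, Elm} + {Vale, Ash, Thorn, Hollow}: 67 + 104 = 171
  {Vale} + {Hadley, Elm, Ash, Thorn, Hollow}: 78 + 110 = 188
  {Hadley, Vale} + {Elm, Ash, Thorn, Hollow}: 95 + 108 = 203
  {Elm, Vale} + {Hadley, Ash, Thorn, Hollow}: 89 + 95 = 184
  … (31 splits in total)
Best: vehicle 1 Maple → Elm → Maple = 36; vehicle 2 Maple → Vale → Hollow → Hadley → Ash → Thorn → Maple = 111; combined 147.

Minimum combined distance: 147 km.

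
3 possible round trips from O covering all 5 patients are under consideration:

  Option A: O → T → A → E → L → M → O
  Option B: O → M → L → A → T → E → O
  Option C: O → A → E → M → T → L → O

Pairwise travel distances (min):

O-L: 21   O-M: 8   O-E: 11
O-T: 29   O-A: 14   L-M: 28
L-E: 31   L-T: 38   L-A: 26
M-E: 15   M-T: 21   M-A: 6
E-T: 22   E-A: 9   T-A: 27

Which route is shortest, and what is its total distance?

Option A: 29 + 27 + 9 + 31 + 28 + 8 = 132
Option B: 8 + 28 + 26 + 27 + 22 + 11 = 122
Option C: 14 + 9 + 15 + 21 + 38 + 21 = 118

Shortest is Option C, total 118 min.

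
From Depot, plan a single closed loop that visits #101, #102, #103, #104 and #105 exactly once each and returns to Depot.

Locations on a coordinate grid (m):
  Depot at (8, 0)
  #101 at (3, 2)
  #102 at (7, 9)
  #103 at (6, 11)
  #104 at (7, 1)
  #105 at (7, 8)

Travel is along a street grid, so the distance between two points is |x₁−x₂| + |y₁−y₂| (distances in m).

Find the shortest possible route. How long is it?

Shortest round trip = 32 m.

Depot - #101 - #102 - #103 - #104 - #105 - Depot: 7+11+3+11+7+9 = 48
Depot - #101 - #102 - #103 - #105 - #104 - Depot: 7+11+3+4+7+2 = 34
Depot - #101 - #102 - #104 - #103 - #105 - Depot: 7+11+8+11+4+9 = 50
Depot - #101 - #102 - #104 - #105 - #103 - Depot: 7+11+8+7+4+13 = 50
Depot - #101 - #102 - #105 - #103 - #104 - Depot: 7+11+1+4+11+2 = 36
Depot - #101 - #102 - #105 - #104 - #103 - Depot: 7+11+1+7+11+13 = 50
Depot - #101 - #103 - #102 - #104 - #105 - Depot: 7+12+3+8+7+9 = 46
Depot - #101 - #103 - #102 - #105 - #104 - Depot: 7+12+3+1+7+2 = 32
Depot - #101 - #103 - #104 - #102 - #105 - Depot: 7+12+11+8+1+9 = 48
Depot - #101 - #103 - #104 - #105 - #102 - Depot: 7+12+11+7+1+10 = 48
Depot - #101 - #103 - #105 - #102 - #104 - Depot: 7+12+4+1+8+2 = 34
Depot - #101 - #103 - #105 - #104 - #102 - Depot: 7+12+4+7+8+10 = 48
Depot - #101 - #104 - #102 - #103 - #105 - Depot: 7+5+8+3+4+9 = 36
Depot - #101 - #104 - #102 - #105 - #103 - Depot: 7+5+8+1+4+13 = 38
… (46 more)
The minimum is 32.
One optimal route: Depot → #101 → #103 → #102 → #105 → #104 → Depot (or its reverse).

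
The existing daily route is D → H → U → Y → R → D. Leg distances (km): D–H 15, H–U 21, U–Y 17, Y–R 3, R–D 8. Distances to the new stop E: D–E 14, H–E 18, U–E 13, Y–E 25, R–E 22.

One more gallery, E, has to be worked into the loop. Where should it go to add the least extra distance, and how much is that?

Insertion cost between consecutive stops i–j is d(i,E) + d(E,j) − d(i,j):
  between D and H: 14 + 18 − 15 = 17
  between H and U: 18 + 13 − 21 = 10
  between U and Y: 13 + 25 − 17 = 21
  between Y and R: 25 + 22 − 3 = 44
  between R and D: 22 + 14 − 8 = 28
Cheapest insertion is between H and U, adding 10.
New total = 64 + 10 = 74.

Minimum extra distance: 10 km, inserting E between H and U.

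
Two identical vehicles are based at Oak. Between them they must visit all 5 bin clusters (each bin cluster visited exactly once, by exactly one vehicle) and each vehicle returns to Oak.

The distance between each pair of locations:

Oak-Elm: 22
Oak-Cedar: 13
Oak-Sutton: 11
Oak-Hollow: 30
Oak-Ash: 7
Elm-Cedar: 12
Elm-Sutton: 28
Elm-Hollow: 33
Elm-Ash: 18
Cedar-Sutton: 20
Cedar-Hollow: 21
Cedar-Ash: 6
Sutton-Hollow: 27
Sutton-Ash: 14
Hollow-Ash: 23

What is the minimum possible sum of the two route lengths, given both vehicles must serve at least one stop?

Try each way of splitting the stops between the two vehicles (each non-empty) and, for each split, find the best tour for each vehicle:
  {Elm} + {Cedar, Sutton, Hollow, Ash}: 44 + 72 = 116
  {Cedar} + {Elm, Sutton, Hollow, Ash}: 26 + 96 = 122
  {Elm, Cedar} + {Sutton, Hollow, Ash}: 47 + 68 = 115
  {Sutton} + {Elm, Cedar, Hollow, Ash}: 22 + 85 = 107
  {Elm, Sutton} + {Cedar, Hollow, Ash}: 61 + 64 = 125
  {Cedar, Sutton} + {Elm, Hollow, Ash}: 44 + 85 = 129
  … (15 splits in total)
Best: vehicle 1 Oak → Sutton → Oak = 22; vehicle 2 Oak → Elm → Cedar → Hollow → Ash → Oak = 85; combined 107.

107 — the smallest possible combined total.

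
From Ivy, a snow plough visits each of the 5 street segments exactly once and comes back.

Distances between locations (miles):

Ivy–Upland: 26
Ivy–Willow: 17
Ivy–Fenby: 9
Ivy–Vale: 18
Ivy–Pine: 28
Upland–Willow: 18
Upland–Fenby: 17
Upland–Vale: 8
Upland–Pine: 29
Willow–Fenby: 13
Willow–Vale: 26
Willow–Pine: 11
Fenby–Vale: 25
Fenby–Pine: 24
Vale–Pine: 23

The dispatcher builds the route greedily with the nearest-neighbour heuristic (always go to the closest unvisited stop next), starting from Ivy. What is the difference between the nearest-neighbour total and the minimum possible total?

Ivy: Fenby=9, Willow=17, Vale=18, Upland=26, Pine=28 ⇒ Fenby
Fenby: Willow=13, Upland=17, Pine=24, Vale=25 ⇒ Willow
Willow: Pine=11, Upland=18, Vale=26 ⇒ Pine
Pine: Vale=23, Upland=29 ⇒ Vale
Vale: Upland=8 ⇒ Upland
NN route Ivy → Fenby → Willow → Pine → Vale → Upland → Ivy costs 90.
Optimal: Ivy → Willow → Pine → Vale → Upland → Fenby → Ivy costs 85 (by enumerating all 60 distinct tours).
Excess = 90 − 85 = 5.

5 miles longer than the optimal tour.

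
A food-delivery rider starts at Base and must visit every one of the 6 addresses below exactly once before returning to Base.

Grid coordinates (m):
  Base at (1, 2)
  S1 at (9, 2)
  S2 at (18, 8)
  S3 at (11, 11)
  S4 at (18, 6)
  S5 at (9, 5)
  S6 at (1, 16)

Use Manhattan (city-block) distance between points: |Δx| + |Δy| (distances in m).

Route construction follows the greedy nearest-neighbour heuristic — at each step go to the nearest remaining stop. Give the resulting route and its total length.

At Base the remaining stops are S1 8, S5 11, S6 14, S3 19, S4 21, S2 23; go to S1.
At S1 the remaining stops are S5 3, S3 11, S4 13, S2 15, S6 22; go to S5.
At S5 the remaining stops are S3 8, S4 10, S2 12, S6 19; go to S3.
At S3 the remaining stops are S2 10, S4 12, S6 15; go to S2.
At S2 the remaining stops are S4 2, S6 25; go to S4.
At S4 the remaining stops are S6 27; go to S6.
Return S6→Base: 14.
Total = 8 + 3 + 8 + 10 + 2 + 27 + 14 = 72.

Nearest-neighbour total = 72 m; route Base → S1 → S5 → S3 → S2 → S4 → S6 → Base.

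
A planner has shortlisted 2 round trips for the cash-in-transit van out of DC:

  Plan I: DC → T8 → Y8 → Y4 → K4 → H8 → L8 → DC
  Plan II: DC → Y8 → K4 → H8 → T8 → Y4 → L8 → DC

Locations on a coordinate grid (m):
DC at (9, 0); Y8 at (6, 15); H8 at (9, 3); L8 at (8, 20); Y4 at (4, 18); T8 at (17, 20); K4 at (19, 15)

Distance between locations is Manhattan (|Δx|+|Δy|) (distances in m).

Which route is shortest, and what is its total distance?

Plan I: 28 + 16 + 5 + 18 + 22 + 18 + 21 = 128
Plan II: 18 + 13 + 22 + 25 + 15 + 6 + 21 = 120

120 m — Plan II is the shortest.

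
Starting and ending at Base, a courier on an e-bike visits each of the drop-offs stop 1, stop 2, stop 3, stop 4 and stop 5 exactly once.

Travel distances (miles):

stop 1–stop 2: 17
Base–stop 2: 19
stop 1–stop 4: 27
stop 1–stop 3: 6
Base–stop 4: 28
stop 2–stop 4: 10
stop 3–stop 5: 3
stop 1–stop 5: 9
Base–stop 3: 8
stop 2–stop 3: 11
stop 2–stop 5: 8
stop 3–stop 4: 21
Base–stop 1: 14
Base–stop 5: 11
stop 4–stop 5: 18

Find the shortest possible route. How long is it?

69 miles — the shortest possible round trip.

With 5 stops there are 5!/2 = 60 distinct round trips (a route and its reverse cost the same).
Base → stop 1 → stop 2 → stop 3 → stop 4 → stop 5 → Base: 14+17+11+21+18+11 = 92
Base → stop 1 → stop 2 → stop 3 → stop 5 → stop 4 → Base: 14+17+11+3+18+28 = 91
Base → stop 1 → stop 2 → stop 4 → stop 3 → stop 5 → Base: 14+17+10+21+3+11 = 76
Base → stop 1 → stop 2 → stop 4 → stop 5 → stop 3 → Base: 14+17+10+18+3+8 = 70
Base → stop 1 → stop 2 → stop 5 → stop 3 → stop 4 → Base: 14+17+8+3+21+28 = 91
Base → stop 1 → stop 2 → stop 5 → stop 4 → stop 3 → Base: 14+17+8+18+21+8 = 86
Base → stop 1 → stop 3 → stop 2 → stop 4 → stop 5 → Base: 14+6+11+10+18+11 = 70
Base → stop 1 → stop 3 → stop 2 → stop 5 → stop 4 → Base: 14+6+11+8+18+28 = 85
Base → stop 1 → stop 3 → stop 4 → stop 2 → stop 5 → Base: 14+6+21+10+8+11 = 70
Base → stop 1 → stop 3 → stop 4 → stop 5 → stop 2 → Base: 14+6+21+18+8+19 = 86
Base → stop 1 → stop 3 → stop 5 → stop 2 → stop 4 → Base: 14+6+3+8+10+28 = 69
Base → stop 1 → stop 3 → stop 5 → stop 4 → stop 2 → Base: 14+6+3+18+10+19 = 70
Base → stop 1 → stop 4 → stop 2 → stop 3 → stop 5 → Base: 14+27+10+11+3+11 = 76
Base → stop 1 → stop 4 → stop 2 → stop 5 → stop 3 → Base: 14+27+10+8+3+8 = 70
… (46 more)
The minimum is 69.
One optimal route: Base → stop 1 → stop 3 → stop 5 → stop 2 → stop 4 → Base (or its reverse).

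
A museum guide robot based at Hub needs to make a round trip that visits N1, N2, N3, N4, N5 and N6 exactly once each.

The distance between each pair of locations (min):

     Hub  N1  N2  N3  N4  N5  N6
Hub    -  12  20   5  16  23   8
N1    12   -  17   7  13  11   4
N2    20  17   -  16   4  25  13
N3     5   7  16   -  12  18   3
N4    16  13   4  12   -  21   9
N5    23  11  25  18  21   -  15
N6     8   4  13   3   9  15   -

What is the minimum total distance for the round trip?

With 6 stops there are 6!/2 = 360 distinct round trips (a route and its reverse cost the same).
Hub-N1-N2-N3-N4-N5-N6-Hub: 12+17+16+12+21+15+8 = 101
Hub-N1-N2-N3-N4-N6-N5-Hub: 12+17+16+12+9+15+23 = 104
Hub-N1-N2-N3-N5-N4-N6-Hub: 12+17+16+18+21+9+8 = 101
Hub-N1-N2-N3-N5-N6-N4-Hub: 12+17+16+18+15+9+16 = 103
Hub-N1-N2-N3-N6-N4-N5-Hub: 12+17+16+3+9+21+23 = 101
Hub-N1-N2-N3-N6-N5-N4-Hub: 12+17+16+3+15+21+16 = 100
Hub-N1-N2-N4-N3-N5-N6-Hub: 12+17+4+12+18+15+8 = 86
Hub-N1-N2-N4-N3-N6-N5-Hub: 12+17+4+12+3+15+23 = 86
… (352 more)
Hub-N2-N4-N5-N1-N6-N3-Hub: 20+4+21+11+4+3+5 = 68  ← best
The minimum is 68.
One optimal route: Hub → N2 → N4 → N5 → N1 → N6 → N3 → Hub (or its reverse).

68 min — the shortest possible round trip.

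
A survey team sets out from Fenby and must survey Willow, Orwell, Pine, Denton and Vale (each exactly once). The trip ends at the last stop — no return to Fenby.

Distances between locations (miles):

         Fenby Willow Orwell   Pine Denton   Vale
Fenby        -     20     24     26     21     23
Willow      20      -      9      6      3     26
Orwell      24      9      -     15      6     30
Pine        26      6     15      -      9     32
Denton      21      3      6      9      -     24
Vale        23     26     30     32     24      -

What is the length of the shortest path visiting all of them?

There are 5! = 120 possible orderings.
Fenby→Willow→Orwell→Pine→Denton→Vale: 20+9+15+9+24 = 77
Fenby→Willow→Orwell→Pine→Vale→Denton: 20+9+15+32+24 = 100
Fenby→Willow→Orwell→Denton→Pine→Vale: 20+9+6+9+32 = 76
Fenby→Willow→Orwell→Denton→Vale→Pine: 20+9+6+24+32 = 91
Fenby→Willow→Orwell→Vale→Pine→Denton: 20+9+30+32+9 = 100
Fenby→Willow→Orwell→Vale→Denton→Pine: 20+9+30+24+9 = 92
Fenby→Willow→Pine→Orwell→Denton→Vale: 20+6+15+6+24 = 71
Fenby→Willow→Pine→Orwell→Vale→Denton: 20+6+15+30+24 = 95
Fenby→Willow→Pine→Denton→Orwell→Vale: 20+6+9+6+30 = 71
Fenby→Willow→Pine→Denton→Vale→Orwell: 20+6+9+24+30 = 89
Fenby→Willow→Pine→Vale→Orwell→Denton: 20+6+32+30+6 = 94
Fenby→Willow→Pine→Vale→Denton→Orwell: 20+6+32+24+6 = 88
Fenby→Willow→Denton→Orwell→Pine→Vale: 20+3+6+15+32 = 76
Fenby→Willow→Denton→Orwell→Vale→Pine: 20+3+6+30+32 = 91
… (106 more)
Fenby→Vale→Orwell→Denton→Willow→Pine: 23+30+6+3+6 = 68  ← best
The minimum is 68.
One shortest path: Fenby → Vale → Orwell → Denton → Willow → Pine.

Shortest open route: 68 miles.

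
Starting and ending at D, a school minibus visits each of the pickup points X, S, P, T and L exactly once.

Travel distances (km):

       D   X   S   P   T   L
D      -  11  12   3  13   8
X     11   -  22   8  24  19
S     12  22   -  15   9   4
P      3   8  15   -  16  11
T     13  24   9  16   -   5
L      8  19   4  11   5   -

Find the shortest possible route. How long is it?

Minimum total distance: 55 km.

There are 60 distinct closed tours to check (reversals are equivalent).
D - X - S - P - T - L - D: 11+22+15+16+5+8 = 77
D - X - S - P - L - T - D: 11+22+15+11+5+13 = 77
D - X - S - T - P - L - D: 11+22+9+16+11+8 = 77
D - X - S - T - L - P - D: 11+22+9+5+11+3 = 61
D - X - S - L - P - T - D: 11+22+4+11+16+13 = 77
D - X - S - L - T - P - D: 11+22+4+5+16+3 = 61
D - X - P - S - T - L - D: 11+8+15+9+5+8 = 56
D - X - P - S - L - T - D: 11+8+15+4+5+13 = 56
D - X - P - T - S - L - D: 11+8+16+9+4+8 = 56
D - X - P - T - L - S - D: 11+8+16+5+4+12 = 56
D - X - P - L - S - T - D: 11+8+11+4+9+13 = 56
D - X - P - L - T - S - D: 11+8+11+5+9+12 = 56
D - X - T - S - P - L - D: 11+24+9+15+11+8 = 78
D - X - T - S - L - P - D: 11+24+9+4+11+3 = 62
… (46 more)
D - P - X - S - T - L - D: 3+8+22+9+5+8 = 55  ← best
The minimum is 55.
One optimal route: D → P → X → S → T → L → D (or its reverse).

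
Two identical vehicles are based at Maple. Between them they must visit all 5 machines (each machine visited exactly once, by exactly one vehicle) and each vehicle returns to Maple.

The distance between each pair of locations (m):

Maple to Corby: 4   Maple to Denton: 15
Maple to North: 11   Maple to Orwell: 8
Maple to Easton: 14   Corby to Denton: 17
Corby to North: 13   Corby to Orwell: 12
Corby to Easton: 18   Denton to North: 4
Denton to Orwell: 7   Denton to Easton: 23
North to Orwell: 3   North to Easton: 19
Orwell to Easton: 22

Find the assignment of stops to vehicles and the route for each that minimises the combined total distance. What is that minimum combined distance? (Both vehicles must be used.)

Check every non-empty split of the stops between the two vehicles; for each half take its own optimal tour:
  {Corby} + {Denton, North, Orwell, Easton}: 8 + 52 = 60
  {Denton} + {Corby, North, Orwell, Easton}: 30 + 52 = 82
  {Corby, Denton} + {North, Orwell, Easton}: 36 + 44 = 80
  {North} + {Corby, Denton, Orwell, Easton}: 22 + 60 = 82
  {Corby, North} + {Denton, Orwell, Easton}: 28 + 52 = 80
  {Denton, North} + {Corby, Orwell, Easton}: 30 + 52 = 82
  … (15 splits in total)
Best: vehicle 1 Maple → Corby → Maple = 8; vehicle 2 Maple → Orwell → Denton → North → Easton → Maple = 52; combined 60.

Minimum combined distance: 60 m.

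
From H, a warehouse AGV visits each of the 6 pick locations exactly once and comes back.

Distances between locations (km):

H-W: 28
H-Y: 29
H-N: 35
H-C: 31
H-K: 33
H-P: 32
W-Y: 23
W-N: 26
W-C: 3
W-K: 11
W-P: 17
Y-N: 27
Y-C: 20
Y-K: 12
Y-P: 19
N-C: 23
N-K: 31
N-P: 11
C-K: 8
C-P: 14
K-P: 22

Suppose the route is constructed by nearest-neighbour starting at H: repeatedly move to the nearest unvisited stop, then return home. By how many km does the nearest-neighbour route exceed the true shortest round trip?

The nearest-neighbour route is 1 km longer than optimal.

From H: W=28, Y=29, C=31, P=32, K=33, N=35 → choose W (28).
From W: C=3, K=11, P=17, Y=23, N=26 → choose C (3).
From C: K=8, P=14, Y=20, N=23 → choose K (8).
From K: Y=12, P=22, N=31 → choose Y (12).
From Y: P=19, N=27 → choose P (19).
From P: N=11 → choose N (11).
NN route H → W → C → K → Y → P → N → H costs 116.
Optimal: H → Y → K → W → C → P → N → H costs 115 (by enumerating all 360 distinct tours).
Excess = 116 − 115 = 1.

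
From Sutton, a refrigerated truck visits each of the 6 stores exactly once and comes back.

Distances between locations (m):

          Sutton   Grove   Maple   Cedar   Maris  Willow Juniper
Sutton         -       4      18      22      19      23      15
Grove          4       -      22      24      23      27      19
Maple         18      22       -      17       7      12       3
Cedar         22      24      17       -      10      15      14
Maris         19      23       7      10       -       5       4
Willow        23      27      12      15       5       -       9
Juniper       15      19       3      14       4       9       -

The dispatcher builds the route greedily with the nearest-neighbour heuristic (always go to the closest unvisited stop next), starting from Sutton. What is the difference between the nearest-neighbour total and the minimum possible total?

The nearest-neighbour route is 2 m longer than optimal.

Sutton: Grove=4, Juniper=15, Maple=18, Maris=19, Cedar=22, Willow=23 ⇒ Grove
Grove: Juniper=19, Maple=22, Maris=23, Cedar=24, Willow=27 ⇒ Juniper
Juniper: Maple=3, Maris=4, Willow=9, Cedar=14 ⇒ Maple
Maple: Maris=7, Willow=12, Cedar=17 ⇒ Maris
Maris: Willow=5, Cedar=10 ⇒ Willow
Willow: Cedar=15 ⇒ Cedar
NN route Sutton → Grove → Juniper → Maple → Maris → Willow → Cedar → Sutton costs 75.
Optimal: Sutton → Grove → Cedar → Maris → Willow → Maple → Juniper → Sutton costs 73 (by enumerating all 360 distinct tours).
Excess = 75 − 73 = 2.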